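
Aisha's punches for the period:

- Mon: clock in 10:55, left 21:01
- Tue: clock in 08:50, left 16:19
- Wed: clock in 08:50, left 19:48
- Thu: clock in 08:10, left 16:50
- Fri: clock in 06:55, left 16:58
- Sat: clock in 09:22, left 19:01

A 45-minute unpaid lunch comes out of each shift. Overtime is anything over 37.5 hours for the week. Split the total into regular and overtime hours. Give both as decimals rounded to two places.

Mon: 10:55–21:01 = 10 h 6 min; less 45 min break → 9 h 21 min
Tue: 08:50–16:19 = 7 h 29 min; less 45 min break → 6 h 44 min
Wed: 08:50–19:48 = 10 h 58 min; less 45 min break → 10 h 13 min
Thu: 08:10–16:50 = 8 h 40 min; less 45 min break → 7 h 55 min
Fri: 06:55–16:58 = 10 h 3 min; less 45 min break → 9 h 18 min
Sat: 09:22–19:01 = 9 h 39 min; less 45 min break → 8 h 54 min
Total worked: 52 h 25 min = 52.42 h.
Threshold 37.5 h → overtime 14 h 55 min, regular 37 h 30 min.

Regular 37.50 hours, overtime 14.92 hours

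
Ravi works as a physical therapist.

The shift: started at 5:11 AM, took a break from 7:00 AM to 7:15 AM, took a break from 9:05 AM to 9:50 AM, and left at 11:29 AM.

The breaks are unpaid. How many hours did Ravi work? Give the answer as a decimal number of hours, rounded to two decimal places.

5.30 hours

The shift: 5:11 AM–11:29 AM = 6 h 18 min; less 60 min break → 5 h 18 min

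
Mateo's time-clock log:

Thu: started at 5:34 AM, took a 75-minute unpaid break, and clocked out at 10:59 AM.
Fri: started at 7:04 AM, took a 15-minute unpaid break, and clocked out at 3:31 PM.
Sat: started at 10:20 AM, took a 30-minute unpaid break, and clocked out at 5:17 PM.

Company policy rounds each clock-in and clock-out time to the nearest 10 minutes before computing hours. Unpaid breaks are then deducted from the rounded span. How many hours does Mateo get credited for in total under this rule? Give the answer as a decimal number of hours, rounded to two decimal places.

19.00 hours

Thu: in 5:34 AM→5:30 AM, out 10:59 AM→11:00 AM; 5 h 30 min − 75 min = 4 h 15 min
Fri: in 7:04 AM→7:00 AM, out 3:31 PM→3:30 PM; 8 h 30 min − 15 min = 8 h 15 min
Sat: in 10:20 AM→10:20 AM, out 5:17 PM→5:20 PM; 7 h 0 min − 30 min = 6 h 30 min
Total credited: 19 h 0 min.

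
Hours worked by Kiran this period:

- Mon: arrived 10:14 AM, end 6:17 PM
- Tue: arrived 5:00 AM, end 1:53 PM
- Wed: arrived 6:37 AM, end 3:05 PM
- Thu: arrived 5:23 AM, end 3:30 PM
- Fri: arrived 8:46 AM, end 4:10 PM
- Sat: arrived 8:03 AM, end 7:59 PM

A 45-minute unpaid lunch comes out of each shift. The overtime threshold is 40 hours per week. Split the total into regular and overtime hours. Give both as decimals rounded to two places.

Mon: 10:14 AM–6:17 PM = 8 h 3 min; less 45 min break → 7 h 18 min
Tue: 5:00 AM–1:53 PM = 8 h 53 min; less 45 min break → 8 h 8 min
Wed: 6:37 AM–3:05 PM = 8 h 28 min; less 45 min break → 7 h 43 min
Thu: 5:23 AM–3:30 PM = 10 h 7 min; less 45 min break → 9 h 22 min
Fri: 8:46 AM–4:10 PM = 7 h 24 min; less 45 min break → 6 h 39 min
Sat: 8:03 AM–7:59 PM = 11 h 56 min; less 45 min break → 11 h 11 min
Total worked: 50 h 21 min = 50.35 h.
Threshold 40 h → overtime 10 h 21 min, regular 40 h 0 min.

Regular 40.00 hours, overtime 10.35 hours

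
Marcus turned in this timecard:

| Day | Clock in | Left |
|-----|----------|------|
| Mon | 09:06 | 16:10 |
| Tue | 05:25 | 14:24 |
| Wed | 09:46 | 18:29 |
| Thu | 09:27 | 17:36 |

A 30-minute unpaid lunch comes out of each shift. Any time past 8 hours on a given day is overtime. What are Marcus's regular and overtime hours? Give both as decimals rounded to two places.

Mon: 09:06–16:10 = 7 h 4 min; less 30 min break → 6 h 34 min
Tue: 05:25–14:24 = 8 h 59 min; less 30 min break → 8 h 29 min
Wed: 09:46–18:29 = 8 h 43 min; less 30 min break → 8 h 13 min
Thu: 09:27–17:36 = 8 h 9 min; less 30 min break → 7 h 39 min
Mon reg 6 h 34 min / OT 0 h 0 min; Tue reg 8 h 0 min / OT 0 h 29 min; Wed reg 8 h 0 min / OT 0 h 13 min; Thu reg 7 h 39 min / OT 0 h 0 min.
Totals: regular 30 h 13 min, overtime 0 h 42 min.

Regular 30.22 hours, overtime 0.70 hours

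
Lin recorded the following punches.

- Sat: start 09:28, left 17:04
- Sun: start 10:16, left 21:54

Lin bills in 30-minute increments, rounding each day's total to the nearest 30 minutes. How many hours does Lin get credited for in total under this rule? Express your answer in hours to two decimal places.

19.00 hours

Sat: 09:28–17:04 = 7 h 36 min → rounds to 7 h 30 min
Sun: 10:16–21:54 = 11 h 38 min → rounds to 11 h 30 min
Total credited: 19 h 0 min.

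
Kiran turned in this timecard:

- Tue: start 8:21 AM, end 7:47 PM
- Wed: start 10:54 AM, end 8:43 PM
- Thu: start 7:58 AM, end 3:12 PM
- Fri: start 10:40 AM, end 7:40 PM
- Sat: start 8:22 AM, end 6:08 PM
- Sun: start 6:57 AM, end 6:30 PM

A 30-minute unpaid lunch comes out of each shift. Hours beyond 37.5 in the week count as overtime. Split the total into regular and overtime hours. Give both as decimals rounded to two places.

Tue: 8:21 AM–7:47 PM = 11 h 26 min; less 30 min break → 10 h 56 min
Wed: 10:54 AM–8:43 PM = 9 h 49 min; less 30 min break → 9 h 19 min
Thu: 7:58 AM–3:12 PM = 7 h 14 min; less 30 min break → 6 h 44 min
Fri: 10:40 AM–7:40 PM = 9 h 0 min; less 30 min break → 8 h 30 min
Sat: 8:22 AM–6:08 PM = 9 h 46 min; less 30 min break → 9 h 16 min
Sun: 6:57 AM–6:30 PM = 11 h 33 min; less 30 min break → 11 h 3 min
Total worked: 55 h 48 min = 55.80 h.
Threshold 37.5 h → overtime 18 h 18 min, regular 37 h 30 min.

Regular 37.50 hours, overtime 18.30 hours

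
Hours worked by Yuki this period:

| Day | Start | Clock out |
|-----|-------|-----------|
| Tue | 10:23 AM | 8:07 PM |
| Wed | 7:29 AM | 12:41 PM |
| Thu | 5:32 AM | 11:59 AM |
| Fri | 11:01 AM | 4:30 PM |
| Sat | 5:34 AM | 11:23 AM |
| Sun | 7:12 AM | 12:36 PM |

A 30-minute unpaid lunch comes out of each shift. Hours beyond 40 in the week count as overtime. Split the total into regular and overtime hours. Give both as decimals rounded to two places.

Tue: 10:23 AM–8:07 PM = 9 h 44 min; less 30 min break → 9 h 14 min
Wed: 7:29 AM–12:41 PM = 5 h 12 min; less 30 min break → 4 h 42 min
Thu: 5:32 AM–11:59 AM = 6 h 27 min; less 30 min break → 5 h 57 min
Fri: 11:01 AM–4:30 PM = 5 h 29 min; less 30 min break → 4 h 59 min
Sat: 5:34 AM–11:23 AM = 5 h 49 min; less 30 min break → 5 h 19 min
Sun: 7:12 AM–12:36 PM = 5 h 24 min; less 30 min break → 4 h 54 min
Total worked: 35 h 5 min = 35.08 h.
Threshold 40 h → overtime 0 h 0 min, regular 35 h 5 min.

Regular 35.08 hours, overtime 0.00 hours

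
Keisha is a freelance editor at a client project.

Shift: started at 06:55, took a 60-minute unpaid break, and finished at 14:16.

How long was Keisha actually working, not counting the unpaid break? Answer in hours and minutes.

6 h 21 min

Shift: 06:55–14:16 = 7 h 21 min; less 60 min break → 6 h 21 min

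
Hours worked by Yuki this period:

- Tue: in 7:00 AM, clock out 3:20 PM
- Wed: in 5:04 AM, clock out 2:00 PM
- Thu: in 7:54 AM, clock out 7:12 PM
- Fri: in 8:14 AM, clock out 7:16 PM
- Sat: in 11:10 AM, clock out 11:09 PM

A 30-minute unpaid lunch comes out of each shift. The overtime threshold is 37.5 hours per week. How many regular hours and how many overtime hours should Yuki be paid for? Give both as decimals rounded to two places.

Regular 37.50 hours, overtime 11.58 hours

Tue: 7:00 AM–3:20 PM = 8 h 20 min; less 30 min break → 7 h 50 min
Wed: 5:04 AM–2:00 PM = 8 h 56 min; less 30 min break → 8 h 26 min
Thu: 7:54 AM–7:12 PM = 11 h 18 min; less 30 min break → 10 h 48 min
Fri: 8:14 AM–7:16 PM = 11 h 2 min; less 30 min break → 10 h 32 min
Sat: 11:10 AM–11:09 PM = 11 h 59 min; less 30 min break → 11 h 29 min
Total worked: 49 h 5 min = 49.08 h.
Threshold 37.5 h → overtime 11 h 35 min, regular 37 h 30 min.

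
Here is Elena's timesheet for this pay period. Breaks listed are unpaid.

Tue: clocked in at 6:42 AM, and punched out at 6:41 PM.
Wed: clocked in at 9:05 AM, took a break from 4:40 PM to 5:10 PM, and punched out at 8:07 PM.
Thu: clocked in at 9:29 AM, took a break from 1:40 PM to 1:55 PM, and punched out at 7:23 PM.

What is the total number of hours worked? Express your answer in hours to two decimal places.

Tue: 6:42 AM–6:41 PM = 11 h 59 min
Wed: 9:05 AM–8:07 PM = 11 h 2 min; less 30 min break → 10 h 32 min
Thu: 9:29 AM–7:23 PM = 9 h 54 min; less 15 min break → 9 h 39 min
Total: 11 h 59 min + 10 h 32 min + 9 h 39 min = 32 h 10 min.

32.17 hours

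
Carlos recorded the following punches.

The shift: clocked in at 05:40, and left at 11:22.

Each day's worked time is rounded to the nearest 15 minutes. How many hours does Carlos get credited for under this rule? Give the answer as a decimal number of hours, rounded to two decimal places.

The shift: 05:40–11:22 = 5 h 42 min → rounds to 5 h 45 min

5.75 hours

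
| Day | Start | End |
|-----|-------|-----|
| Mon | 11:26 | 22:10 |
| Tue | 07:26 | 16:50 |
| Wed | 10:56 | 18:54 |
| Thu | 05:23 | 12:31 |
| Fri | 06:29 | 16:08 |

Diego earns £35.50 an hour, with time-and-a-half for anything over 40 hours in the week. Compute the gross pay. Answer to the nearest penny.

Mon: 11:26–22:10 = 10 h 44 min
Tue: 07:26–16:50 = 9 h 24 min
Wed: 10:56–18:54 = 7 h 58 min
Thu: 05:23–12:31 = 7 h 8 min
Fri: 06:29–16:08 = 9 h 39 min
Total worked: 44 h 53 min = 2693 min.
Regular 40 h 0 min = 2400 min at £35.50/h; overtime 4 h 53 min = 293 min at £53.25/h.
Pay = (2400 × £35.50 + 293 × £53.25) ÷ 60 = £1680.04.

£1680.04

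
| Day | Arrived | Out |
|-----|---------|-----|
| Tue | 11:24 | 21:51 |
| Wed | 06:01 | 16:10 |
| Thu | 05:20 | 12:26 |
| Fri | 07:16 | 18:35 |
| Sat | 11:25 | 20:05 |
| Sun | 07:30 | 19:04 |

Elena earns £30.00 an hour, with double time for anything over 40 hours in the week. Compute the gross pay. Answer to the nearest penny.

£2355.00

Tue: 11:24–21:51 = 10 h 27 min
Wed: 06:01–16:10 = 10 h 9 min
Thu: 05:20–12:26 = 7 h 6 min
Fri: 07:16–18:35 = 11 h 19 min
Sat: 11:25–20:05 = 8 h 40 min
Sun: 07:30–19:04 = 11 h 34 min
Total worked: 59 h 15 min = 3555 min.
Regular 40 h 0 min = 2400 min at £30.00/h; overtime 19 h 15 min = 1155 min at £60.00/h.
Pay = (2400 × £30.00 + 1155 × £60.00) ÷ 60 = £2355.00.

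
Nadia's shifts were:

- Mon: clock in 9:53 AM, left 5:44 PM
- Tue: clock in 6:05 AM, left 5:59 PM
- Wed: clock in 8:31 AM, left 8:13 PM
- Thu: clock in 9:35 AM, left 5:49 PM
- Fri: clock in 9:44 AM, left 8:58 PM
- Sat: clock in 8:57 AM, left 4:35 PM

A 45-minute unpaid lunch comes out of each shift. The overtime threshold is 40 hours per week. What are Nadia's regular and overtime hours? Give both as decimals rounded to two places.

Regular 40.00 hours, overtime 14.05 hours

Mon: 9:53 AM–5:44 PM = 7 h 51 min; less 45 min break → 7 h 6 min
Tue: 6:05 AM–5:59 PM = 11 h 54 min; less 45 min break → 11 h 9 min
Wed: 8:31 AM–8:13 PM = 11 h 42 min; less 45 min break → 10 h 57 min
Thu: 9:35 AM–5:49 PM = 8 h 14 min; less 45 min break → 7 h 29 min
Fri: 9:44 AM–8:58 PM = 11 h 14 min; less 45 min break → 10 h 29 min
Sat: 8:57 AM–4:35 PM = 7 h 38 min; less 45 min break → 6 h 53 min
Total worked: 54 h 3 min = 54.05 h.
Threshold 40 h → overtime 14 h 3 min, regular 40 h 0 min.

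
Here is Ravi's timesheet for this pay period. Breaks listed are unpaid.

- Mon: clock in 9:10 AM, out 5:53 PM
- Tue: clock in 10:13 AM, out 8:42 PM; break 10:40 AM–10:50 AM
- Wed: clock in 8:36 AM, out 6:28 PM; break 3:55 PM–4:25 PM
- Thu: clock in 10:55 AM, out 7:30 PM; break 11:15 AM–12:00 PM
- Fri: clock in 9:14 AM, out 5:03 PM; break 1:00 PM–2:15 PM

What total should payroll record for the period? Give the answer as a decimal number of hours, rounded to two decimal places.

Mon: 9:10 AM–5:53 PM = 8 h 43 min
Tue: 10:13 AM–8:42 PM = 10 h 29 min; less 10 min break → 10 h 19 min
Wed: 8:36 AM–6:28 PM = 9 h 52 min; less 30 min break → 9 h 22 min
Thu: 10:55 AM–7:30 PM = 8 h 35 min; less 45 min break → 7 h 50 min
Fri: 9:14 AM–5:03 PM = 7 h 49 min; less 75 min break → 6 h 34 min
Total: 8 h 43 min + 10 h 19 min + 9 h 22 min + 7 h 50 min + 6 h 34 min = 42 h 48 min.

42.80 hours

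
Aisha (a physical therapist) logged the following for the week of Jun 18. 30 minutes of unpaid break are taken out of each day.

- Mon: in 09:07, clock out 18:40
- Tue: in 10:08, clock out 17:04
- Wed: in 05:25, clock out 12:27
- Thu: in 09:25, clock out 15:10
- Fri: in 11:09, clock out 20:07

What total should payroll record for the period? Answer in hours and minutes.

Mon: 09:07–18:40 = 9 h 33 min; less 30 min break → 9 h 3 min
Tue: 10:08–17:04 = 6 h 56 min; less 30 min break → 6 h 26 min
Wed: 05:25–12:27 = 7 h 2 min; less 30 min break → 6 h 32 min
Thu: 09:25–15:10 = 5 h 45 min; less 30 min break → 5 h 15 min
Fri: 11:09–20:07 = 8 h 58 min; less 30 min break → 8 h 28 min
Total: 9 h 3 min + 6 h 26 min + 6 h 32 min + 5 h 15 min + 8 h 28 min = 35 h 44 min.

35 h 44 min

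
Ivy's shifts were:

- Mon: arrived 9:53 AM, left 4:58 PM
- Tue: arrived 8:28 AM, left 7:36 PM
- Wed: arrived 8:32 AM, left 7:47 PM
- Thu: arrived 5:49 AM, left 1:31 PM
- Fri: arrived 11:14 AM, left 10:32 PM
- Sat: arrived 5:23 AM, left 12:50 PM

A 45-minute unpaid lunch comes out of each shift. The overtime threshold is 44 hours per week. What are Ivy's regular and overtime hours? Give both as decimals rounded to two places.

Mon: 9:53 AM–4:58 PM = 7 h 5 min; less 45 min break → 6 h 20 min
Tue: 8:28 AM–7:36 PM = 11 h 8 min; less 45 min break → 10 h 23 min
Wed: 8:32 AM–7:47 PM = 11 h 15 min; less 45 min break → 10 h 30 min
Thu: 5:49 AM–1:31 PM = 7 h 42 min; less 45 min break → 6 h 57 min
Fri: 11:14 AM–10:32 PM = 11 h 18 min; less 45 min break → 10 h 33 min
Sat: 5:23 AM–12:50 PM = 7 h 27 min; less 45 min break → 6 h 42 min
Total worked: 51 h 25 min = 51.42 h.
Threshold 44 h → overtime 7 h 25 min, regular 44 h 0 min.

Regular 44.00 hours, overtime 7.42 hours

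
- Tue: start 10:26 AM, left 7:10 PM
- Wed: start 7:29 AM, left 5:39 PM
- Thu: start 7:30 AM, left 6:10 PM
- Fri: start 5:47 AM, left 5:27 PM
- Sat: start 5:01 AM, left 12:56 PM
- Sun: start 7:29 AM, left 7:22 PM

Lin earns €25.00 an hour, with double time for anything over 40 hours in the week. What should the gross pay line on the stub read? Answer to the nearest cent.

€2051.67

Tue: 10:26 AM–7:10 PM = 8 h 44 min
Wed: 7:29 AM–5:39 PM = 10 h 10 min
Thu: 7:30 AM–6:10 PM = 10 h 40 min
Fri: 5:47 AM–5:27 PM = 11 h 40 min
Sat: 5:01 AM–12:56 PM = 7 h 55 min
Sun: 7:29 AM–7:22 PM = 11 h 53 min
Total worked: 61 h 2 min = 3662 min.
Regular 40 h 0 min = 2400 min at €25.00/h; overtime 21 h 2 min = 1262 min at €50.00/h.
Pay = (2400 × €25.00 + 1262 × €50.00) ÷ 60 = €2051.67.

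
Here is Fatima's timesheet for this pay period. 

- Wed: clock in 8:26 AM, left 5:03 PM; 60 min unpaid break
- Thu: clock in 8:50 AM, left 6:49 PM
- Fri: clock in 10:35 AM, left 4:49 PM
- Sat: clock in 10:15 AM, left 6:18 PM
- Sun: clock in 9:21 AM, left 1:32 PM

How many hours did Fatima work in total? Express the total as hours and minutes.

Wed: 8:26 AM–5:03 PM = 8 h 37 min; less 60 min break → 7 h 37 min
Thu: 8:50 AM–6:49 PM = 9 h 59 min
Fri: 10:35 AM–4:49 PM = 6 h 14 min
Sat: 10:15 AM–6:18 PM = 8 h 3 min
Sun: 9:21 AM–1:32 PM = 4 h 11 min
Total: 7 h 37 min + 9 h 59 min + 6 h 14 min + 8 h 3 min + 4 h 11 min = 36 h 4 min.

36 h 4 min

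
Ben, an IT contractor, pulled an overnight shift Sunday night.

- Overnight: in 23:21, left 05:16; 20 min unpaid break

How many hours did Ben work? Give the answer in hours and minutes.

5 h 35 min

Overnight: 23:21 → midnight = 0 h 39 min; midnight → 05:16 = 5 h 16 min; span 5 h 55 min; less 20 min break → 5 h 35 min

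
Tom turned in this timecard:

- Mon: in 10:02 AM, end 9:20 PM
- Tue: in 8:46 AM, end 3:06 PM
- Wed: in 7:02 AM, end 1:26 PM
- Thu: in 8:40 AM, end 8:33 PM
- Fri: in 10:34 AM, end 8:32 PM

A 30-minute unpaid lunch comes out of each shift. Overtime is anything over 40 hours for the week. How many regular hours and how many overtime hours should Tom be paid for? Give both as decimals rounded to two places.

Regular 40.00 hours, overtime 3.38 hours

Mon: 10:02 AM–9:20 PM = 11 h 18 min; less 30 min break → 10 h 48 min
Tue: 8:46 AM–3:06 PM = 6 h 20 min; less 30 min break → 5 h 50 min
Wed: 7:02 AM–1:26 PM = 6 h 24 min; less 30 min break → 5 h 54 min
Thu: 8:40 AM–8:33 PM = 11 h 53 min; less 30 min break → 11 h 23 min
Fri: 10:34 AM–8:32 PM = 9 h 58 min; less 30 min break → 9 h 28 min
Total worked: 43 h 23 min = 43.38 h.
Threshold 40 h → overtime 3 h 23 min, regular 40 h 0 min.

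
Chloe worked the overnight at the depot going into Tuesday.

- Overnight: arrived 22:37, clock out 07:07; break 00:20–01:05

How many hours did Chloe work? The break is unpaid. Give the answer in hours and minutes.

Overnight: 22:37 → midnight = 1 h 23 min; midnight → 07:07 = 7 h 7 min; span 8 h 30 min; less 45 min break → 7 h 45 min

7 h 45 min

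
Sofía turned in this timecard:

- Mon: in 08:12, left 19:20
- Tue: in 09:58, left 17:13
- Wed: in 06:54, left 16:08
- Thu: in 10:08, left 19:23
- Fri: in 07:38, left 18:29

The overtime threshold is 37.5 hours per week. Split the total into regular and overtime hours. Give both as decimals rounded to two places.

Mon: 08:12–19:20 = 11 h 8 min
Tue: 09:58–17:13 = 7 h 15 min
Wed: 06:54–16:08 = 9 h 14 min
Thu: 10:08–19:23 = 9 h 15 min
Fri: 07:38–18:29 = 10 h 51 min
Total worked: 47 h 43 min = 47.72 h.
Threshold 37.5 h → overtime 10 h 13 min, regular 37 h 30 min.

Regular 37.50 hours, overtime 10.22 hours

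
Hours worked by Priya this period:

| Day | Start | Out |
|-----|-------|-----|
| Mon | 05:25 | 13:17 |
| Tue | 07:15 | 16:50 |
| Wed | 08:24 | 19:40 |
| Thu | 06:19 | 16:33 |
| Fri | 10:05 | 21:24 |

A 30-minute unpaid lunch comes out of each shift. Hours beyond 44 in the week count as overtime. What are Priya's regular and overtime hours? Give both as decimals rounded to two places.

Regular 44.00 hours, overtime 3.77 hours

Mon: 05:25–13:17 = 7 h 52 min; less 30 min break → 7 h 22 min
Tue: 07:15–16:50 = 9 h 35 min; less 30 min break → 9 h 5 min
Wed: 08:24–19:40 = 11 h 16 min; less 30 min break → 10 h 46 min
Thu: 06:19–16:33 = 10 h 14 min; less 30 min break → 9 h 44 min
Fri: 10:05–21:24 = 11 h 19 min; less 30 min break → 10 h 49 min
Total worked: 47 h 46 min = 47.77 h.
Threshold 44 h → overtime 3 h 46 min, regular 44 h 0 min.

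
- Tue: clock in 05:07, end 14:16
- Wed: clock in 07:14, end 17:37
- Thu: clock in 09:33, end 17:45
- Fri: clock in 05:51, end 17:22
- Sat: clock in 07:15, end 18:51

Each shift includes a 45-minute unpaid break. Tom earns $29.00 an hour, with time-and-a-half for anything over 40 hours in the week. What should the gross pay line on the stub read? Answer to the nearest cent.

$1468.85

Tue: 05:07–14:16 = 9 h 9 min; less 45 min break → 8 h 24 min
Wed: 07:14–17:37 = 10 h 23 min; less 45 min break → 9 h 38 min
Thu: 09:33–17:45 = 8 h 12 min; less 45 min break → 7 h 27 min
Fri: 05:51–17:22 = 11 h 31 min; less 45 min break → 10 h 46 min
Sat: 07:15–18:51 = 11 h 36 min; less 45 min break → 10 h 51 min
Total worked: 47 h 6 min = 2826 min.
Regular 40 h 0 min = 2400 min at $29.00/h; overtime 7 h 6 min = 426 min at $43.50/h.
Pay = (2400 × $29.00 + 426 × $43.50) ÷ 60 = $1468.85.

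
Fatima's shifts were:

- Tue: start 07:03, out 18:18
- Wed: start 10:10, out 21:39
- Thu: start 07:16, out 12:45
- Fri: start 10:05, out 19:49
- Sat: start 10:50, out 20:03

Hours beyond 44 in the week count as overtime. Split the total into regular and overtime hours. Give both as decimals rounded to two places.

Regular 44.00 hours, overtime 3.17 hours

Tue: 07:03–18:18 = 11 h 15 min
Wed: 10:10–21:39 = 11 h 29 min
Thu: 07:16–12:45 = 5 h 29 min
Fri: 10:05–19:49 = 9 h 44 min
Sat: 10:50–20:03 = 9 h 13 min
Total worked: 47 h 10 min = 47.17 h.
Threshold 44 h → overtime 3 h 10 min, regular 44 h 0 min.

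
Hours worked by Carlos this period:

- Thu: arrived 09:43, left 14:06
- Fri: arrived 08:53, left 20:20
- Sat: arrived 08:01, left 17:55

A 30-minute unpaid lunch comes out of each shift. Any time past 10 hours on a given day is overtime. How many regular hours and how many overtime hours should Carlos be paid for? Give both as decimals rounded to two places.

Thu: 09:43–14:06 = 4 h 23 min; less 30 min break → 3 h 53 min
Fri: 08:53–20:20 = 11 h 27 min; less 30 min break → 10 h 57 min
Sat: 08:01–17:55 = 9 h 54 min; less 30 min break → 9 h 24 min
Thu reg 3 h 53 min / OT 0 h 0 min; Fri reg 10 h 0 min / OT 0 h 57 min; Sat reg 9 h 24 min / OT 0 h 0 min.
Totals: regular 23 h 17 min, overtime 0 h 57 min.

Regular 23.28 hours, overtime 0.95 hours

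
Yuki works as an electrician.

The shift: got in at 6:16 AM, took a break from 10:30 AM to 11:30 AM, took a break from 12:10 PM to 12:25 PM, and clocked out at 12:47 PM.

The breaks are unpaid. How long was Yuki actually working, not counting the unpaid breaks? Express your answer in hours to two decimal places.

The shift: 6:16 AM–12:47 PM = 6 h 31 min; less 75 min break → 5 h 16 min

5.27 hours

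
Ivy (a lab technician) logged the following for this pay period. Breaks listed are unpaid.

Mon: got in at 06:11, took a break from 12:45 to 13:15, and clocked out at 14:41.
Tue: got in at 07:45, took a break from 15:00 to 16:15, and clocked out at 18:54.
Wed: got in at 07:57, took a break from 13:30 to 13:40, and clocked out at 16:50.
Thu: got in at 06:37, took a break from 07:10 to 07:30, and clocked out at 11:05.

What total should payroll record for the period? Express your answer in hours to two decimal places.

Mon: 06:11–14:41 = 8 h 30 min; less 30 min break → 8 h 0 min
Tue: 07:45–18:54 = 11 h 9 min; less 75 min break → 9 h 54 min
Wed: 07:57–16:50 = 8 h 53 min; less 10 min break → 8 h 43 min
Thu: 06:37–11:05 = 4 h 28 min; less 20 min break → 4 h 8 min
Total: 8 h 0 min + 9 h 54 min + 8 h 43 min + 4 h 8 min = 30 h 45 min.

30.75 hours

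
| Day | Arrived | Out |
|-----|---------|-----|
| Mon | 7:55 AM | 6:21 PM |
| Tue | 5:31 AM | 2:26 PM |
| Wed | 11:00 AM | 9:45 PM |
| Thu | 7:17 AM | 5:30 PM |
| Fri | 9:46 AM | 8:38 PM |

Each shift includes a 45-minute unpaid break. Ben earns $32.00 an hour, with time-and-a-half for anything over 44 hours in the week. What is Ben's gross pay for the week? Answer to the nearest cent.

Mon: 7:55 AM–6:21 PM = 10 h 26 min; less 45 min break → 9 h 41 min
Tue: 5:31 AM–2:26 PM = 8 h 55 min; less 45 min break → 8 h 10 min
Wed: 11:00 AM–9:45 PM = 10 h 45 min; less 45 min break → 10 h 0 min
Thu: 7:17 AM–5:30 PM = 10 h 13 min; less 45 min break → 9 h 28 min
Fri: 9:46 AM–8:38 PM = 10 h 52 min; less 45 min break → 10 h 7 min
Total worked: 47 h 26 min = 2846 min.
Regular 44 h 0 min = 2640 min at $32.00/h; overtime 3 h 26 min = 206 min at $48.00/h.
Pay = (2640 × $32.00 + 206 × $48.00) ÷ 60 = $1572.80.

$1572.80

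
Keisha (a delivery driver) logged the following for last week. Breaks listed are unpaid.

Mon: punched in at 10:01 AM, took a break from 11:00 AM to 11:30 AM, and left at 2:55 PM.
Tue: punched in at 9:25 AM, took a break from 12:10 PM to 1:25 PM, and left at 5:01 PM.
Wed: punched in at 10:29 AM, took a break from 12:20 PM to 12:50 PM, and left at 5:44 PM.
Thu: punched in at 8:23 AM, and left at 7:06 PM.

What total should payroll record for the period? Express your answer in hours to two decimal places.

28.22 hours

Mon: 10:01 AM–2:55 PM = 4 h 54 min; less 30 min break → 4 h 24 min
Tue: 9:25 AM–5:01 PM = 7 h 36 min; less 75 min break → 6 h 21 min
Wed: 10:29 AM–5:44 PM = 7 h 15 min; less 30 min break → 6 h 45 min
Thu: 8:23 AM–7:06 PM = 10 h 43 min
Total: 4 h 24 min + 6 h 21 min + 6 h 45 min + 10 h 43 min = 28 h 13 min.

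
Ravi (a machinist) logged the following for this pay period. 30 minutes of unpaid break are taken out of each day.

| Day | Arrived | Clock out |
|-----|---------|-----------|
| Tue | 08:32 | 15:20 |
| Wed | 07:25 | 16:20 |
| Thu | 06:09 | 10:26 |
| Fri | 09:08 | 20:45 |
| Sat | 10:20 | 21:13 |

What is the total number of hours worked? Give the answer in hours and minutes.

Tue: 08:32–15:20 = 6 h 48 min; less 30 min break → 6 h 18 min
Wed: 07:25–16:20 = 8 h 55 min; less 30 min break → 8 h 25 min
Thu: 06:09–10:26 = 4 h 17 min; less 30 min break → 3 h 47 min
Fri: 09:08–20:45 = 11 h 37 min; less 30 min break → 11 h 7 min
Sat: 10:20–21:13 = 10 h 53 min; less 30 min break → 10 h 23 min
Total: 6 h 18 min + 8 h 25 min + 3 h 47 min + 11 h 7 min + 10 h 23 min = 40 h 0 min.

40 h 0 min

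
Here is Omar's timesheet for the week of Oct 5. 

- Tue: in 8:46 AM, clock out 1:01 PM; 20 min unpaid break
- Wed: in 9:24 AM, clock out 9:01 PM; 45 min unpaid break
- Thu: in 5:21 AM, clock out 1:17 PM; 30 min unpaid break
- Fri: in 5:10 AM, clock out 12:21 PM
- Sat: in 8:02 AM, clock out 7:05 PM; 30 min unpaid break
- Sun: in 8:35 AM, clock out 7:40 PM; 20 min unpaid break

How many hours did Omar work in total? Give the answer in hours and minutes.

Tue: 8:46 AM–1:01 PM = 4 h 15 min; less 20 min break → 3 h 55 min
Wed: 9:24 AM–9:01 PM = 11 h 37 min; less 45 min break → 10 h 52 min
Thu: 5:21 AM–1:17 PM = 7 h 56 min; less 30 min break → 7 h 26 min
Fri: 5:10 AM–12:21 PM = 7 h 11 min
Sat: 8:02 AM–7:05 PM = 11 h 3 min; less 30 min break → 10 h 33 min
Sun: 8:35 AM–7:40 PM = 11 h 5 min; less 20 min break → 10 h 45 min
Total: 3 h 55 min + 10 h 52 min + 7 h 26 min + 7 h 11 min + 10 h 33 min + 10 h 45 min = 50 h 42 min.

50 h 42 min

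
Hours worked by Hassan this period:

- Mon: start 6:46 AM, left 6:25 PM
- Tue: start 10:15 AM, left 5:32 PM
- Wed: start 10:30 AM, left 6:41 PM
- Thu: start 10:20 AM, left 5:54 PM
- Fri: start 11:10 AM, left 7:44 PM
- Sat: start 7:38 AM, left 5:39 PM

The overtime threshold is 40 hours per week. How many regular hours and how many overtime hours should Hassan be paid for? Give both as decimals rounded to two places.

Mon: 6:46 AM–6:25 PM = 11 h 39 min
Tue: 10:15 AM–5:32 PM = 7 h 17 min
Wed: 10:30 AM–6:41 PM = 8 h 11 min
Thu: 10:20 AM–5:54 PM = 7 h 34 min
Fri: 11:10 AM–7:44 PM = 8 h 34 min
Sat: 7:38 AM–5:39 PM = 10 h 1 min
Total worked: 53 h 16 min = 53.27 h.
Threshold 40 h → overtime 13 h 16 min, regular 40 h 0 min.

Regular 40.00 hours, overtime 13.27 hours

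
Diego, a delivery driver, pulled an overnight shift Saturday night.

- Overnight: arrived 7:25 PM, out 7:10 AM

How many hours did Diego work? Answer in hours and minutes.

Overnight: 7:25 PM → midnight = 4 h 35 min; midnight → 7:10 AM = 7 h 10 min; span 11 h 45 min

11 h 45 min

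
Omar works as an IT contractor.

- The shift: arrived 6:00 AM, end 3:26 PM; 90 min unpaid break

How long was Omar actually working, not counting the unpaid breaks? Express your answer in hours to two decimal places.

The shift: 6:00 AM–3:26 PM = 9 h 26 min; less 90 min break → 7 h 56 min

7.93 hours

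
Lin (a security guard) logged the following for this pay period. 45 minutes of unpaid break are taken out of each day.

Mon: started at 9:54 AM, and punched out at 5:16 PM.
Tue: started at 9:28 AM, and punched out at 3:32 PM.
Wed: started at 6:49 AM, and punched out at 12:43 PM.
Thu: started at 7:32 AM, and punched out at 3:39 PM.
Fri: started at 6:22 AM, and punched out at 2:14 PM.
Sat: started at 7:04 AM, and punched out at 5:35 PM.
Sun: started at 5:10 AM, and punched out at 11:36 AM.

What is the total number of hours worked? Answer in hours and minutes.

Mon: 9:54 AM–5:16 PM = 7 h 22 min; less 45 min break → 6 h 37 min
Tue: 9:28 AM–3:32 PM = 6 h 4 min; less 45 min break → 5 h 19 min
Wed: 6:49 AM–12:43 PM = 5 h 54 min; less 45 min break → 5 h 9 min
Thu: 7:32 AM–3:39 PM = 8 h 7 min; less 45 min break → 7 h 22 min
Fri: 6:22 AM–2:14 PM = 7 h 52 min; less 45 min break → 7 h 7 min
Sat: 7:04 AM–5:35 PM = 10 h 31 min; less 45 min break → 9 h 46 min
Sun: 5:10 AM–11:36 AM = 6 h 26 min; less 45 min break → 5 h 41 min
Total: 6 h 37 min + 5 h 19 min + 5 h 9 min + 7 h 22 min + 7 h 7 min + 9 h 46 min + 5 h 41 min = 47 h 1 min.

47 h 1 min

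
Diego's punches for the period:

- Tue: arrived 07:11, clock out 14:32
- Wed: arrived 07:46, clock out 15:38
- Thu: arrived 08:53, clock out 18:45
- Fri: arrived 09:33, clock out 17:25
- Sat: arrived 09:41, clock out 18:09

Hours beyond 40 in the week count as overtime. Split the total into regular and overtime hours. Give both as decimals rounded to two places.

Tue: 07:11–14:32 = 7 h 21 min
Wed: 07:46–15:38 = 7 h 52 min
Thu: 08:53–18:45 = 9 h 52 min
Fri: 09:33–17:25 = 7 h 52 min
Sat: 09:41–18:09 = 8 h 28 min
Total worked: 41 h 25 min = 41.42 h.
Threshold 40 h → overtime 1 h 25 min, regular 40 h 0 min.

Regular 40.00 hours, overtime 1.42 hours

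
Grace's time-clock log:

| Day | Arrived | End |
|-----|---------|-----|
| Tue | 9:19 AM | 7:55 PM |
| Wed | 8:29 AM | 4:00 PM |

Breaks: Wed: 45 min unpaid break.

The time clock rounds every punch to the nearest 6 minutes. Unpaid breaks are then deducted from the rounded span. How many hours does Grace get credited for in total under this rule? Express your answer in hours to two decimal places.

17.35 hours

Tue: in 9:19 AM→9:18 AM, out 7:55 PM→7:54 PM; 10 h 36 min
Wed: in 8:29 AM→8:30 AM, out 4:00 PM→4:00 PM; 7 h 30 min − 45 min = 6 h 45 min
Total credited: 17 h 21 min.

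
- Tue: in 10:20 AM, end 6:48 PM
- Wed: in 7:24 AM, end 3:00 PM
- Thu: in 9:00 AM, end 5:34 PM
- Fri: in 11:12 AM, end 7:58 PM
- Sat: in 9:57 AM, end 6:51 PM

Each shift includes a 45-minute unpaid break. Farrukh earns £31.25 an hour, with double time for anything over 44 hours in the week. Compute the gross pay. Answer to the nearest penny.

£1204.69

Tue: 10:20 AM–6:48 PM = 8 h 28 min; less 45 min break → 7 h 43 min
Wed: 7:24 AM–3:00 PM = 7 h 36 min; less 45 min break → 6 h 51 min
Thu: 9:00 AM–5:34 PM = 8 h 34 min; less 45 min break → 7 h 49 min
Fri: 11:12 AM–7:58 PM = 8 h 46 min; less 45 min break → 8 h 1 min
Sat: 9:57 AM–6:51 PM = 8 h 54 min; less 45 min break → 8 h 9 min
Total worked: 38 h 33 min = 2313 min.
Regular 38 h 33 min = 2313 min at £31.25/h; overtime 0 h 0 min = 0 min at £62.50/h.
Pay = (2313 × £31.25 + 0 × £62.50) ÷ 60 = £1204.69.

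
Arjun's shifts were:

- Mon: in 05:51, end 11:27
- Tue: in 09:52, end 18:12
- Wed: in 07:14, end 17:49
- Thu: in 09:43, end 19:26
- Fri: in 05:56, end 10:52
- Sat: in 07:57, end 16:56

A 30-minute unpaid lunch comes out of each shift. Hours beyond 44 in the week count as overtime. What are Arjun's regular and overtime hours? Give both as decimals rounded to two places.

Mon: 05:51–11:27 = 5 h 36 min; less 30 min break → 5 h 6 min
Tue: 09:52–18:12 = 8 h 20 min; less 30 min break → 7 h 50 min
Wed: 07:14–17:49 = 10 h 35 min; less 30 min break → 10 h 5 min
Thu: 09:43–19:26 = 9 h 43 min; less 30 min break → 9 h 13 min
Fri: 05:56–10:52 = 4 h 56 min; less 30 min break → 4 h 26 min
Sat: 07:57–16:56 = 8 h 59 min; less 30 min break → 8 h 29 min
Total worked: 45 h 9 min = 45.15 h.
Threshold 44 h → overtime 1 h 9 min, regular 44 h 0 min.

Regular 44.00 hours, overtime 1.15 hours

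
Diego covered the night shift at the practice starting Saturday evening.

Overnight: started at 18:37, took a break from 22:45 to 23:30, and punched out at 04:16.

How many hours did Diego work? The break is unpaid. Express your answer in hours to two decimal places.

Overnight: 18:37 → midnight = 5 h 23 min; midnight → 04:16 = 4 h 16 min; span 9 h 39 min; less 45 min break → 8 h 54 min

8.90 hours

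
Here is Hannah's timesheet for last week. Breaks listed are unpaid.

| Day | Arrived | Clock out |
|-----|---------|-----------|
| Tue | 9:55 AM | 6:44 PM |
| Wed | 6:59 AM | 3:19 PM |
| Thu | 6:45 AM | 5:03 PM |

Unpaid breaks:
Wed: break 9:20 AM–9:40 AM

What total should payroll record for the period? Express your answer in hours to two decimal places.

27.12 hours

Tue: 9:55 AM–6:44 PM = 8 h 49 min
Wed: 6:59 AM–3:19 PM = 8 h 20 min; less 20 min break → 8 h 0 min
Thu: 6:45 AM–5:03 PM = 10 h 18 min
Total: 8 h 49 min + 8 h 0 min + 10 h 18 min = 27 h 7 min.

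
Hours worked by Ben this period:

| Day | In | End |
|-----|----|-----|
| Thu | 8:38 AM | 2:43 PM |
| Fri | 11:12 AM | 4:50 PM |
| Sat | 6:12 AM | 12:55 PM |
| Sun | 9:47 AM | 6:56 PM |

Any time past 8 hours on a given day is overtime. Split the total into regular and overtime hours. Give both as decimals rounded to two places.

Thu: 8:38 AM–2:43 PM = 6 h 5 min
Fri: 11:12 AM–4:50 PM = 5 h 38 min
Sat: 6:12 AM–12:55 PM = 6 h 43 min
Sun: 9:47 AM–6:56 PM = 9 h 9 min
Thu reg 6 h 5 min / OT 0 h 0 min; Fri reg 5 h 38 min / OT 0 h 0 min; Sat reg 6 h 43 min / OT 0 h 0 min; Sun reg 8 h 0 min / OT 1 h 9 min.
Totals: regular 26 h 26 min, overtime 1 h 9 min.

Regular 26.43 hours, overtime 1.15 hours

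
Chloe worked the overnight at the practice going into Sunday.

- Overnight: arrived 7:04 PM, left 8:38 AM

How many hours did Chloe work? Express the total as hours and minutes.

Overnight: 7:04 PM → midnight = 4 h 56 min; midnight → 8:38 AM = 8 h 38 min; span 13 h 34 min

13 h 34 min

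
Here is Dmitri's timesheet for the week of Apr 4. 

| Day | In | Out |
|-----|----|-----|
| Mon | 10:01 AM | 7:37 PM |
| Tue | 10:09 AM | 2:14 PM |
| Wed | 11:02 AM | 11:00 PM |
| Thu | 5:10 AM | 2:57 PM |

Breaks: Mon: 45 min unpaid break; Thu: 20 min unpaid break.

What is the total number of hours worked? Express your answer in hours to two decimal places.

Mon: 10:01 AM–7:37 PM = 9 h 36 min; less 45 min break → 8 h 51 min
Tue: 10:09 AM–2:14 PM = 4 h 5 min
Wed: 11:02 AM–11:00 PM = 11 h 58 min
Thu: 5:10 AM–2:57 PM = 9 h 47 min; less 20 min break → 9 h 27 min
Total: 8 h 51 min + 4 h 5 min + 11 h 58 min + 9 h 27 min = 34 h 21 min.

34.35 hours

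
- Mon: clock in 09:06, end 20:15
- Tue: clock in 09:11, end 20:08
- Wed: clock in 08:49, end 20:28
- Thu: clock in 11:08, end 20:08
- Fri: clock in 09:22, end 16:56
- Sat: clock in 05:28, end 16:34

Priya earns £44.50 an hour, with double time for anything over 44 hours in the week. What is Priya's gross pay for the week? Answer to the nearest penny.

£3508.08

Mon: 09:06–20:15 = 11 h 9 min
Tue: 09:11–20:08 = 10 h 57 min
Wed: 08:49–20:28 = 11 h 39 min
Thu: 11:08–20:08 = 9 h 0 min
Fri: 09:22–16:56 = 7 h 34 min
Sat: 05:28–16:34 = 11 h 6 min
Total worked: 61 h 25 min = 3685 min.
Regular 44 h 0 min = 2640 min at £44.50/h; overtime 17 h 25 min = 1045 min at £89.00/h.
Pay = (2640 × £44.50 + 1045 × £89.00) ÷ 60 = £3508.08.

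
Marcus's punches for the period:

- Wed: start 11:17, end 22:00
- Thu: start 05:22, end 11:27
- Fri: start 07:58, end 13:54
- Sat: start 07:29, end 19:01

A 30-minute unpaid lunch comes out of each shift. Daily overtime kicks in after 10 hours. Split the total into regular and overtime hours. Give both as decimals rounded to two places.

Wed: 11:17–22:00 = 10 h 43 min; less 30 min break → 10 h 13 min
Thu: 05:22–11:27 = 6 h 5 min; less 30 min break → 5 h 35 min
Fri: 07:58–13:54 = 5 h 56 min; less 30 min break → 5 h 26 min
Sat: 07:29–19:01 = 11 h 32 min; less 30 min break → 11 h 2 min
Wed reg 10 h 0 min / OT 0 h 13 min; Thu reg 5 h 35 min / OT 0 h 0 min; Fri reg 5 h 26 min / OT 0 h 0 min; Sat reg 10 h 0 min / OT 1 h 2 min.
Totals: regular 31 h 1 min, overtime 1 h 15 min.

Regular 31.02 hours, overtime 1.25 hours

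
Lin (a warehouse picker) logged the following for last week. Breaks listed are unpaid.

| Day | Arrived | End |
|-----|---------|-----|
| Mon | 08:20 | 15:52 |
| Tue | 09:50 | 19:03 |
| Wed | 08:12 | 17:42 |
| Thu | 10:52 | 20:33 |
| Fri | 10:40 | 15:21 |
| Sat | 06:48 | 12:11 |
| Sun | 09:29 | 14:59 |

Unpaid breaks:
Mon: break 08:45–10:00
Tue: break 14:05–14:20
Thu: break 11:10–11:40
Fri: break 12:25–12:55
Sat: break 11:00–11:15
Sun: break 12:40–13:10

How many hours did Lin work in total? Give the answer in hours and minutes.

Mon: 08:20–15:52 = 7 h 32 min; less 75 min break → 6 h 17 min
Tue: 09:50–19:03 = 9 h 13 min; less 15 min break → 8 h 58 min
Wed: 08:12–17:42 = 9 h 30 min
Thu: 10:52–20:33 = 9 h 41 min; less 30 min break → 9 h 11 min
Fri: 10:40–15:21 = 4 h 41 min; less 30 min break → 4 h 11 min
Sat: 06:48–12:11 = 5 h 23 min; less 15 min break → 5 h 8 min
Sun: 09:29–14:59 = 5 h 30 min; less 30 min break → 5 h 0 min
Total: 6 h 17 min + 8 h 58 min + 9 h 30 min + 9 h 11 min + 4 h 11 min + 5 h 8 min + 5 h 0 min = 48 h 15 min.

48 h 15 min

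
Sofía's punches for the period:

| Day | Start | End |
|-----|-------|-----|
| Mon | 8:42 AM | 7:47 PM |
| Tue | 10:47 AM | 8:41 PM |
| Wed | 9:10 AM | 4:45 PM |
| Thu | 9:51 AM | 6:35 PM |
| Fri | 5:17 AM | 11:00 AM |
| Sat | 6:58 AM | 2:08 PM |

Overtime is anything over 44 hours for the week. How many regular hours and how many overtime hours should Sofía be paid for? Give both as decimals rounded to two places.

Mon: 8:42 AM–7:47 PM = 11 h 5 min
Tue: 10:47 AM–8:41 PM = 9 h 54 min
Wed: 9:10 AM–4:45 PM = 7 h 35 min
Thu: 9:51 AM–6:35 PM = 8 h 44 min
Fri: 5:17 AM–11:00 AM = 5 h 43 min
Sat: 6:58 AM–2:08 PM = 7 h 10 min
Total worked: 50 h 11 min = 50.18 h.
Threshold 44 h → overtime 6 h 11 min, regular 44 h 0 min.

Regular 44.00 hours, overtime 6.18 hours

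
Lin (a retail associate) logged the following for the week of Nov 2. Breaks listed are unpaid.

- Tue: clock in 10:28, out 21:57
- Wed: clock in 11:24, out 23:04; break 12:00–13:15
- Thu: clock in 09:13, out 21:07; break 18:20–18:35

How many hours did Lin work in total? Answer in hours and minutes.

33 h 33 min

Tue: 10:28–21:57 = 11 h 29 min
Wed: 11:24–23:04 = 11 h 40 min; less 75 min break → 10 h 25 min
Thu: 09:13–21:07 = 11 h 54 min; less 15 min break → 11 h 39 min
Total: 11 h 29 min + 10 h 25 min + 11 h 39 min = 33 h 33 min.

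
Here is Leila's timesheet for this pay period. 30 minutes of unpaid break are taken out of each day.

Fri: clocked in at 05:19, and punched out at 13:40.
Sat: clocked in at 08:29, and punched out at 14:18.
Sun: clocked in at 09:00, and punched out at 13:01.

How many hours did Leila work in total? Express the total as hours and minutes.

16 h 41 min

Fri: 05:19–13:40 = 8 h 21 min; less 30 min break → 7 h 51 min
Sat: 08:29–14:18 = 5 h 49 min; less 30 min break → 5 h 19 min
Sun: 09:00–13:01 = 4 h 1 min; less 30 min break → 3 h 31 min
Total: 7 h 51 min + 5 h 19 min + 3 h 31 min = 16 h 41 min.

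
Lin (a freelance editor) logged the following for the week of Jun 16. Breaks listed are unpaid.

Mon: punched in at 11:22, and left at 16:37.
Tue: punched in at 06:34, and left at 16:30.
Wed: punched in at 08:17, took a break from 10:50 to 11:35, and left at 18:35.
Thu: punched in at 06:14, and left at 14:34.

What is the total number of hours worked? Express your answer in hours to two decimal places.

Mon: 11:22–16:37 = 5 h 15 min
Tue: 06:34–16:30 = 9 h 56 min
Wed: 08:17–18:35 = 10 h 18 min; less 45 min break → 9 h 33 min
Thu: 06:14–14:34 = 8 h 20 min
Total: 5 h 15 min + 9 h 56 min + 9 h 33 min + 8 h 20 min = 33 h 4 min.

33.07 hours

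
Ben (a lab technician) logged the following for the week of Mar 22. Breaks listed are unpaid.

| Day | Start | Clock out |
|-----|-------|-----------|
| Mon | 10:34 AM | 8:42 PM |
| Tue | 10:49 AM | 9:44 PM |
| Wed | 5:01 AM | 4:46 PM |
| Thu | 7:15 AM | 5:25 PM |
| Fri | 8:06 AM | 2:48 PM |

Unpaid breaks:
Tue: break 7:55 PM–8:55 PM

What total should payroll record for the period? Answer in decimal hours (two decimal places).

Mon: 10:34 AM–8:42 PM = 10 h 8 min
Tue: 10:49 AM–9:44 PM = 10 h 55 min; less 60 min break → 9 h 55 min
Wed: 5:01 AM–4:46 PM = 11 h 45 min
Thu: 7:15 AM–5:25 PM = 10 h 10 min
Fri: 8:06 AM–2:48 PM = 6 h 42 min
Total: 10 h 8 min + 9 h 55 min + 11 h 45 min + 10 h 10 min + 6 h 42 min = 48 h 40 min.

48.67 hours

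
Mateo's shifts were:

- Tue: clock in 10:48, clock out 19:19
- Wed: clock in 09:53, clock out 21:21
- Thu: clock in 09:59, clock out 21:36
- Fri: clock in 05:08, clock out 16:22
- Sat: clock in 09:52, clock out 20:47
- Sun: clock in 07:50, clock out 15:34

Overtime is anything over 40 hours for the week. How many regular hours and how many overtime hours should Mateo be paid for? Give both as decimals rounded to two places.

Tue: 10:48–19:19 = 8 h 31 min
Wed: 09:53–21:21 = 11 h 28 min
Thu: 09:59–21:36 = 11 h 37 min
Fri: 05:08–16:22 = 11 h 14 min
Sat: 09:52–20:47 = 10 h 55 min
Sun: 07:50–15:34 = 7 h 44 min
Total worked: 61 h 29 min = 61.48 h.
Threshold 40 h → overtime 21 h 29 min, regular 40 h 0 min.

Regular 40.00 hours, overtime 21.48 hours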